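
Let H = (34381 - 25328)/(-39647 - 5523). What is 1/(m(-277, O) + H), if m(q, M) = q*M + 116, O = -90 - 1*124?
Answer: 45170/2682817927 ≈ 1.6837e-5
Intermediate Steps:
H = -9053/45170 (H = 9053/(-45170) = 9053*(-1/45170) = -9053/45170 ≈ -0.20042)
O = -214 (O = -90 - 124 = -214)
m(q, M) = 116 + M*q (m(q, M) = M*q + 116 = 116 + M*q)
1/(m(-277, O) + H) = 1/((116 - 214*(-277)) - 9053/45170) = 1/((116 + 59278) - 9053/45170) = 1/(59394 - 9053/45170) = 1/(2682817927/45170) = 45170/2682817927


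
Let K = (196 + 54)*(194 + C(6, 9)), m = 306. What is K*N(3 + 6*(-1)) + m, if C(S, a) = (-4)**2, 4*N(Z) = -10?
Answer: -130944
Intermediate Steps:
N(Z) = -5/2 (N(Z) = (1/4)*(-10) = -5/2)
C(S, a) = 16
K = 52500 (K = (196 + 54)*(194 + 16) = 250*210 = 52500)
K*N(3 + 6*(-1)) + m = 52500*(-5/2) + 306 = -131250 + 306 = -130944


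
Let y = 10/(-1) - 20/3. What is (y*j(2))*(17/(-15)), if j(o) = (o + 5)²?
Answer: 8330/9 ≈ 925.56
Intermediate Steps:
y = -50/3 (y = 10*(-1) - 20*⅓ = -10 - 20/3 = -50/3 ≈ -16.667)
j(o) = (5 + o)²
(y*j(2))*(17/(-15)) = (-50*(5 + 2)²/3)*(17/(-15)) = (-50/3*7²)*(17*(-1/15)) = -50/3*49*(-17/15) = -2450/3*(-17/15) = 8330/9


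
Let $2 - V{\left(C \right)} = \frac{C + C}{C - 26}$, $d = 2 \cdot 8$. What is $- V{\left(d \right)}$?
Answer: $- \frac{26}{5} \approx -5.2$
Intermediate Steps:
$d = 16$
$V{\left(C \right)} = 2 - \frac{2 C}{-26 + C}$ ($V{\left(C \right)} = 2 - \frac{C + C}{C - 26} = 2 - \frac{2 C}{-26 + C}$)
$- V{\left(d \right)} = - \frac{-52}{-26 + 16} = - \frac{-52}{-10} = - \frac{\left(-52\right) \left(-1\right)}{10} = \left(-1\right) \frac{26}{5} = - \frac{26}{5}$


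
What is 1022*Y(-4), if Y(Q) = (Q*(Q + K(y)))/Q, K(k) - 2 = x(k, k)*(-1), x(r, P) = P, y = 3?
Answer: -5110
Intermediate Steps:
K(k) = 2 - k (K(k) = 2 + k*(-1) = 2 - k)
Y(Q) = -1 + Q (Y(Q) = (Q*(Q + (2 - 1*3)))/Q = (Q*(Q + (2 - 3)))/Q = (Q*(Q - 1))/Q = (Q*(-1 + Q))/Q = -1 + Q)
1022*Y(-4) = 1022*(-1 - 4) = 1022*(-5) = -5110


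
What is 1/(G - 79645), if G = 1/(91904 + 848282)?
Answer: -940186/74881113969 ≈ -1.2556e-5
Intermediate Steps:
G = 1/940186 ≈ 1.0636e-6
1/(G - 79645) = 1/(1/940186 - 79645) = 1/(-74881113969/940186) = -940186/74881113969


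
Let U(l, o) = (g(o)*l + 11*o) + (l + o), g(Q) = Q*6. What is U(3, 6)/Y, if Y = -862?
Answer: -183/862 ≈ -0.21230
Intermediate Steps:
g(Q) = 6*Q
U(l, o) = l + 12*o + 6*l*o (U(l, o) = ((6*o)*l + 11*o) + (l + o) = (6*l*o + 11*o) + (l + o) = (11*o + 6*l*o) + (l + o) = l + 12*o + 6*l*o)
U(3, 6)/Y = (3 + 12*6 + 6*3*6)/(-862) = (3 + 72 + 108)*(-1/862) = 183*(-1/862) = -183/862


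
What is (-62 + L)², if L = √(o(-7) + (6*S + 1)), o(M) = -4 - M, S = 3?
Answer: (62 - √22)² ≈ 3284.4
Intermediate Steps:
L = √22 (L = √((-4 - 1*(-7)) + (6*3 + 1)) = √((-4 + 7) + (18 + 1)) = √(3 + 19) = √22 ≈ 4.6904)
(-62 + L)² = (-62 + √22)²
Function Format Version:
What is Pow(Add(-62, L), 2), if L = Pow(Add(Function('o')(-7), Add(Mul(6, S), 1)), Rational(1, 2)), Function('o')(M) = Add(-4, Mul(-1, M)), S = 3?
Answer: Pow(Add(62, Mul(-1, Pow(22, Rational(1, 2)))), 2) ≈ 3284.4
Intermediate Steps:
L = Pow(22, Rational(1, 2)) (L = Pow(Add(Add(-4, Mul(-1, -7)), Add(Mul(6, 3), 1)), Rational(1, 2)) = Pow(Add(Add(-4, 7), Add(18, 1)), Rational(1, 2)) = Pow(Add(3, 19), Rational(1, 2)) = Pow(22, Rational(1, 2)) ≈ 4.6904)
Pow(Add(-62, L), 2) = Pow(Add(-62, Pow(22, Rational(1, 2))), 2)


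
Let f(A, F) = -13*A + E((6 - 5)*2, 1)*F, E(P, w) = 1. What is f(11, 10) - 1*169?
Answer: -302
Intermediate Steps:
f(A, F) = F - 13*A (f(A, F) = -13*A + 1*F = -13*A + F = F - 13*A)
f(11, 10) - 1*169 = (10 - 13*11) - 1*169 = (10 - 143) - 169 = -133 - 169 = -302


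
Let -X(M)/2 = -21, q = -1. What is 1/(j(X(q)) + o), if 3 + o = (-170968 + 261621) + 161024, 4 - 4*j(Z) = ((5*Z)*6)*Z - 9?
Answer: 4/953789 ≈ 4.1938e-6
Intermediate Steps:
X(M) = 42 (X(M) = -2*(-21) = 42)
j(Z) = 13/4 - 15*Z²/2 (j(Z) = 1 - (((5*Z)*6)*Z - 9)/4 = 1 - ((30*Z)*Z - 9)/4 = 1 - (30*Z² - 9)/4 = 1 - (-9 + 30*Z²)/4 = 1 + (9/4 - 15*Z²/2) = 13/4 - 15*Z²/2)
o = 251674 (o = -3 + ((-170968 + 261621) + 161024) = -3 + (90653 + 161024) = -3 + 251677 = 251674)
1/(j(X(q)) + o) = 1/((13/4 - 15/2*42²) + 251674) = 1/((13/4 - 15/2*1764) + 251674) = 1/((13/4 - 13230) + 251674) = 1/(-52907/4 + 251674) = 1/(953789/4) = 4/953789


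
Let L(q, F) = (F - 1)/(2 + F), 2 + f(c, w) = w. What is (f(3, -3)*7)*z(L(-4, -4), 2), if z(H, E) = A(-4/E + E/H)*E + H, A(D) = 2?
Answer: -455/2 ≈ -227.50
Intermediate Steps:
f(c, w) = -2 + w
L(q, F) = (-1 + F)/(2 + F)
z(H, E) = H + 2*E (z(H, E) = 2*E + H = H + 2*E)
(f(3, -3)*7)*z(L(-4, -4), 2) = ((-2 - 3)*7)*((-1 - 4)/(2 - 4) + 2*2) = (-5*7)*(-5/(-2) + 4) = -35*(-1/2*(-5) + 4) = -35*(5/2 + 4) = -35*13/2 = -455/2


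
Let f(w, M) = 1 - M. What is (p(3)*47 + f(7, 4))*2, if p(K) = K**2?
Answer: 840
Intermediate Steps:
(p(3)*47 + f(7, 4))*2 = (3**2*47 + (1 - 1*4))*2 = (9*47 + (1 - 4))*2 = (423 - 3)*2 = 420*2 = 840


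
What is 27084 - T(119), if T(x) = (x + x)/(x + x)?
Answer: 27083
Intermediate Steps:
T(x) = 1 (T(x) = (2*x)/((2*x)) = (2*x)*(1/(2*x)) = 1)
27084 - T(119) = 27084 - 1*1 = 27084 - 1 = 27083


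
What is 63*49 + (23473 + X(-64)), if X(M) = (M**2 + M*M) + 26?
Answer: 34778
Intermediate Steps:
X(M) = 26 + 2*M**2 (X(M) = (M**2 + M**2) + 26 = 2*M**2 + 26 = 26 + 2*M**2)
63*49 + (23473 + X(-64)) = 63*49 + (23473 + (26 + 2*(-64)**2)) = 3087 + (23473 + (26 + 2*4096)) = 3087 + (23473 + (26 + 8192)) = 3087 + (23473 + 8218) = 3087 + 31691 = 34778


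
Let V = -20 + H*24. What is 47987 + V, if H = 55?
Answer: 49287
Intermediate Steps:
V = 1300 (V = -20 + 55*24 = -20 + 1320 = 1300)
47987 + V = 47987 + 1300 = 49287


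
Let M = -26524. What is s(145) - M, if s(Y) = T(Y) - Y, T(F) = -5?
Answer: 26374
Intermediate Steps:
s(Y) = -5 - Y
s(145) - M = (-5 - 1*145) - 1*(-26524) = (-5 - 145) + 26524 = -150 + 26524 = 26374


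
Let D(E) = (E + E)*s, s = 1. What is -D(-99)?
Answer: 198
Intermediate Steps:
D(E) = 2*E (D(E) = (E + E)*1 = (2*E)*1 = 2*E)
-D(-99) = -2*(-99) = -1*(-198) = 198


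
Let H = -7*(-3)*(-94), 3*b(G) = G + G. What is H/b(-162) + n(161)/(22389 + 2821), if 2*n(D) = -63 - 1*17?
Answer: 829337/45378 ≈ 18.276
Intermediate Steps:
n(D) = -40 (n(D) = (-63 - 1*17)/2 = (-63 - 17)/2 = (½)*(-80) = -40)
b(G) = 2*G/3 (b(G) = (G + G)/3 = (2*G)/3 = 2*G/3)
H = -1974 (H = 21*(-94) = -1974)
H/b(-162) + n(161)/(22389 + 2821) = -1974/((⅔)*(-162)) - 40/(22389 + 2821) = -1974/(-108) - 40/25210 = -1974*(-1/108) - 40*1/25210 = 329/18 - 4/2521 = 829337/45378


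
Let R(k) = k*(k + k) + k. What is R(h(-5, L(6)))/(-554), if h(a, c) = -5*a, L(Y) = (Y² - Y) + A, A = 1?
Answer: -1275/554 ≈ -2.3014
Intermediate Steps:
L(Y) = 1 + Y² - Y (L(Y) = (Y² - Y) + 1 = 1 + Y² - Y)
R(k) = k + 2*k² (R(k) = k*(2*k) + k = 2*k² + k = k + 2*k²)
R(h(-5, L(6)))/(-554) = ((-5*(-5))*(1 + 2*(-5*(-5))))/(-554) = (25*(1 + 2*25))*(-1/554) = (25*(1 + 50))*(-1/554) = (25*51)*(-1/554) = 1275*(-1/554) = -1275/554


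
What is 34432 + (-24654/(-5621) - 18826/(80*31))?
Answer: 34281439681/995720 ≈ 34429.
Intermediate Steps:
34432 + (-24654/(-5621) - 18826/(80*31)) = 34432 + (-24654*(-1/5621) - 18826/2480) = 34432 + (3522/803 - 18826*1/2480) = 34432 + (3522/803 - 9413/1240) = 34432 - 3191359/995720 = 34281439681/995720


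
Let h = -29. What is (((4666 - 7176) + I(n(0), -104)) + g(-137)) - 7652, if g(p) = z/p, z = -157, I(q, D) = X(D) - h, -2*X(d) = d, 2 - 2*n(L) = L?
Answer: -1380940/137 ≈ -10080.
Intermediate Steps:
n(L) = 1 - L/2
X(d) = -d/2
I(q, D) = 29 - D/2 (I(q, D) = -D/2 - 1*(-29) = -D/2 + 29 = 29 - D/2)
g(p) = -157/p
(((4666 - 7176) + I(n(0), -104)) + g(-137)) - 7652 = (((4666 - 7176) + (29 - ½*(-104))) - 157/(-137)) - 7652 = ((-2510 + (29 + 52)) - 157*(-1/137)) - 7652 = ((-2510 + 81) + 157/137) - 7652 = (-2429 + 157/137) - 7652 = -332616/137 - 7652 = -1380940/137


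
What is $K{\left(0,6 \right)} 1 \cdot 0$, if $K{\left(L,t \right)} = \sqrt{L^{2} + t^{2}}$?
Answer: $0$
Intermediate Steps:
$K{\left(0,6 \right)} 1 \cdot 0 = \sqrt{0^{2} + 6^{2}} \cdot 1 \cdot 0 = \sqrt{0 + 36} \cdot 1 \cdot 0 = \sqrt{36} \cdot 1 \cdot 0 = 6 \cdot 1 \cdot 0 = 6 \cdot 0 = 0$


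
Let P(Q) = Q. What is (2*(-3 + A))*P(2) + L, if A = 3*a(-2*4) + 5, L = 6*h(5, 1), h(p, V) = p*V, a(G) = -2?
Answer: 14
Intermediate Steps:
h(p, V) = V*p
L = 30 (L = 6*(1*5) = 6*5 = 30)
A = -1 (A = 3*(-2) + 5 = -6 + 5 = -1)
(2*(-3 + A))*P(2) + L = (2*(-3 - 1))*2 + 30 = (2*(-4))*2 + 30 = -8*2 + 30 = -16 + 30 = 14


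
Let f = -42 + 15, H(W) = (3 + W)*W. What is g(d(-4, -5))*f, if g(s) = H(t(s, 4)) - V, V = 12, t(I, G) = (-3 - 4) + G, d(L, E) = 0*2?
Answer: 324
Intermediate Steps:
d(L, E) = 0
t(I, G) = -7 + G
H(W) = W*(3 + W)
f = -27
g(s) = -12 (g(s) = (-7 + 4)*(3 + (-7 + 4)) - 1*12 = -3*(3 - 3) - 12 = -3*0 - 12 = 0 - 12 = -12)
g(d(-4, -5))*f = -12*(-27) = 324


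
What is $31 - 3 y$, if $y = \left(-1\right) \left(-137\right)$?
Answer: $-380$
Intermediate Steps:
$y = 137$
$31 - 3 y = 31 - 411 = -380$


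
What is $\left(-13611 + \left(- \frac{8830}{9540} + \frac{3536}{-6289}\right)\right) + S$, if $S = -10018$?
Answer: $- \frac{141775979605}{5999706} \approx -23631.0$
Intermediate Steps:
$\left(-13611 + \left(- \frac{8830}{9540} + \frac{3536}{-6289}\right)\right) + S = \left(-13611 + \left(- \frac{8830}{9540} + \frac{3536}{-6289}\right)\right) - 10018 = \left(-13611 + \left(\left(-8830\right) \frac{1}{9540} + 3536 \left(- \frac{1}{6289}\right)\right)\right) - 10018 = \left(-13611 - \frac{8926531}{5999706}\right) - 10018 = - \frac{81670924897}{5999706} - 10018 = - \frac{141775979605}{5999706}$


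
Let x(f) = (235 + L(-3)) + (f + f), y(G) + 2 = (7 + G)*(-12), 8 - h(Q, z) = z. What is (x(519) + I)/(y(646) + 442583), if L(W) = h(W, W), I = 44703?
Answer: 15329/144915 ≈ 0.10578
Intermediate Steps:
h(Q, z) = 8 - z
y(G) = -86 - 12*G (y(G) = -2 + (7 + G)*(-12) = -2 + (-84 - 12*G) = -86 - 12*G)
L(W) = 8 - W
x(f) = 246 + 2*f (x(f) = (235 + (8 - 1*(-3))) + (f + f) = (235 + (8 + 3)) + 2*f = (235 + 11) + 2*f = 246 + 2*f)
(x(519) + I)/(y(646) + 442583) = ((246 + 2*519) + 44703)/((-86 - 12*646) + 442583) = ((246 + 1038) + 44703)/((-86 - 7752) + 442583) = (1284 + 44703)/(-7838 + 442583) = 45987/434745 = 45987*(1/434745) = 15329/144915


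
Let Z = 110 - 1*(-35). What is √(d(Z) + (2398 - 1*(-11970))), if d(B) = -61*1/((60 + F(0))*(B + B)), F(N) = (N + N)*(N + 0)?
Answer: √43500546186/1740 ≈ 119.87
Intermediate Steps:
Z = 145 (Z = 110 + 35 = 145)
F(N) = 2*N² (F(N) = (2*N)*N = 2*N²)
d(B) = -61/(120*B) (d(B) = -61*1/((60 + 2*0²)*(B + B)) = -61*1/(2*B*(60 + 2*0)) = -61*1/(2*B*(60 + 0)) = -61*1/(120*B) = -61/(120*B))
√(d(Z) + (2398 - 1*(-11970))) = √(-61/120/145 + (2398 - 1*(-11970))) = √(-61/120*1/145 + (2398 + 11970)) = √(-61/17400 + 14368) = √(250003139/17400) = √43500546186/1740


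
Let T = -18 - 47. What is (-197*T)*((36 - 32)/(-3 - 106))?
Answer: -51220/109 ≈ -469.91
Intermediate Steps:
T = -65
(-197*T)*((36 - 32)/(-3 - 106)) = (-197*(-65))*((36 - 32)/(-3 - 106)) = 12805*(4/(-109)) = 12805*(4*(-1/109)) = 12805*(-4/109) = -51220/109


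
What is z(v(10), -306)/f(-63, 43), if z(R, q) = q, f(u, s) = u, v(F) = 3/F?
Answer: 34/7 ≈ 4.8571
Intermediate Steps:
z(v(10), -306)/f(-63, 43) = -306/(-63) = -306*(-1/63) = 34/7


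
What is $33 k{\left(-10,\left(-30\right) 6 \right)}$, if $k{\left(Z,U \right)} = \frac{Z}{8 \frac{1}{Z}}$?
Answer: $\frac{825}{2} \approx 412.5$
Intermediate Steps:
$k{\left(Z,U \right)} = \frac{Z^{2}}{8}$ ($k{\left(Z,U \right)} = Z \frac{Z}{8} = \frac{Z^{2}}{8}$)
$33 k{\left(-10,\left(-30\right) 6 \right)} = 33 \frac{\left(-10\right)^{2}}{8} = 33 \cdot \frac{1}{8} \cdot 100 = 33 \cdot \frac{25}{2} = \frac{825}{2}$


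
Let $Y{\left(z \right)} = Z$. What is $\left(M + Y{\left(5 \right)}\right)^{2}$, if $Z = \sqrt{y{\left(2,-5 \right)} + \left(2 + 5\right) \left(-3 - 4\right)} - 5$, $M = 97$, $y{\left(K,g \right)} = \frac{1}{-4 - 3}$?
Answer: $\frac{58904}{7} + \frac{368 i \sqrt{602}}{7} \approx 8414.9 + 1289.9 i$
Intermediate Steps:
$y{\left(K,g \right)} = - \frac{1}{7}$ ($y{\left(K,g \right)} = \frac{1}{-7} = - \frac{1}{7}$)
$Z = -5 + \frac{2 i \sqrt{602}}{7}$ ($Z = \sqrt{- \frac{1}{7} + \left(2 + 5\right) \left(-3 - 4\right)} - 5 = \sqrt{- \frac{1}{7} + 7 \left(-7\right)} - 5 = \sqrt{- \frac{1}{7} - 49} - 5 = \sqrt{- \frac{344}{7}} - 5 = \frac{2 i \sqrt{602}}{7} - 5 = -5 + \frac{2 i \sqrt{602}}{7} \approx -5.0 + 7.0102 i$)
$Y{\left(z \right)} = -5 + \frac{2 i \sqrt{602}}{7}$
$\left(M + Y{\left(5 \right)}\right)^{2} = \left(97 - \left(5 - \frac{2 i \sqrt{602}}{7}\right)\right)^{2} = \left(92 + \frac{2 i \sqrt{602}}{7}\right)^{2}$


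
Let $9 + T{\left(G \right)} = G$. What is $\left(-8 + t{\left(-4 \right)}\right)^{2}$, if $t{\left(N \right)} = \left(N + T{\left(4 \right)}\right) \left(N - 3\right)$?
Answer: $3025$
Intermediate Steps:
$T{\left(G \right)} = -9 + G$
$t{\left(N \right)} = \left(-5 + N\right) \left(-3 + N\right)$ ($t{\left(N \right)} = \left(N + \left(-9 + 4\right)\right) \left(N - 3\right) = \left(N - 5\right) \left(-3 + N\right) = \left(-5 + N\right) \left(-3 + N\right)$)
$\left(-8 + t{\left(-4 \right)}\right)^{2} = \left(-8 + \left(15 + \left(-4\right)^{2} - -32\right)\right)^{2} = \left(-8 + \left(15 + 16 + 32\right)\right)^{2} = \left(-8 + 63\right)^{2} = 55^{2} = 3025$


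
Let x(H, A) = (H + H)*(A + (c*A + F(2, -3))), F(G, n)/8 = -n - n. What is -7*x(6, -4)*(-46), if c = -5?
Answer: 247296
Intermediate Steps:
F(G, n) = -16*n (F(G, n) = 8*(-n - n) = 8*(-2*n) = -16*n)
x(H, A) = 2*H*(48 - 4*A) (x(H, A) = (H + H)*(A + (-5*A - 16*(-3))) = (2*H)*(A + (-5*A + 48)) = (2*H)*(A + (48 - 5*A)) = (2*H)*(48 - 4*A) = 2*H*(48 - 4*A))
-7*x(6, -4)*(-46) = -56*6*(12 - 1*(-4))*(-46) = -56*6*(12 + 4)*(-46) = -56*6*16*(-46) = -7*768*(-46) = -5376*(-46) = 247296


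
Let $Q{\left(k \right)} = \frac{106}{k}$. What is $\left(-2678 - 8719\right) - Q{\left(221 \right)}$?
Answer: $- \frac{2518843}{221} \approx -11397.0$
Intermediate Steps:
$\left(-2678 - 8719\right) - Q{\left(221 \right)} = \left(-2678 - 8719\right) - \frac{106}{221} = \left(-2678 - 8719\right) - 106 \cdot \frac{1}{221} = -11397 - \frac{106}{221} = - \frac{2518843}{221}$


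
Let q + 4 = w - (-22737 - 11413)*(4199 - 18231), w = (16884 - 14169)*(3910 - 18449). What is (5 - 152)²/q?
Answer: -21609/518666189 ≈ -4.1663e-5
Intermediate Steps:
w = -39473385 (w = 2715*(-14539) = -39473385)
q = -518666189 (q = -4 + (-39473385 - (-22737 - 11413)*(4199 - 18231)) = -4 + (-39473385 - (-34150)*(-14032)) = -4 + (-39473385 - 1*479192800) = -4 + (-39473385 - 479192800) = -4 - 518666185 = -518666189)
(5 - 152)²/q = (5 - 152)²/(-518666189) = (-147)²*(-1/518666189) = 21609*(-1/518666189) = -21609/518666189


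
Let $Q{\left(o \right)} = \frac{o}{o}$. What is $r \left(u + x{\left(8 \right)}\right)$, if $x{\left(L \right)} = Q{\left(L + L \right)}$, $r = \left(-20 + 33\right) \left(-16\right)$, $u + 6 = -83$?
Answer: $18304$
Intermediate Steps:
$u = -89$ ($u = -6 - 83 = -89$)
$r = -208$ ($r = 13 \left(-16\right) = -208$)
$Q{\left(o \right)} = 1$
$x{\left(L \right)} = 1$
$r \left(u + x{\left(8 \right)}\right) = - 208 \left(-89 + 1\right) = \left(-208\right) \left(-88\right) = 18304$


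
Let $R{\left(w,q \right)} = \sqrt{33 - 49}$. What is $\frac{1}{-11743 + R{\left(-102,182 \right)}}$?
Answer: $- \frac{11743}{137898065} - \frac{4 i}{137898065} \approx -8.5157 \cdot 10^{-5} - 2.9007 \cdot 10^{-8} i$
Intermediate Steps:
$R{\left(w,q \right)} = 4 i$ ($R{\left(w,q \right)} = \sqrt{-16} = 4 i$)
$\frac{1}{-11743 + R{\left(-102,182 \right)}} = \frac{1}{-11743 + 4 i} = \frac{-11743 - 4 i}{137898065}$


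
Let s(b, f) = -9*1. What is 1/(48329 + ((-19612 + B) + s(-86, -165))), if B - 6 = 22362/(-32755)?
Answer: 32755/940504708 ≈ 3.4827e-5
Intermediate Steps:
s(b, f) = -9
B = 174168/32755 (B = 6 + 22362/(-32755) = 6 + 22362*(-1/32755) = 6 - 22362/32755 = 174168/32755 ≈ 5.3173)
1/(48329 + ((-19612 + B) + s(-86, -165))) = 1/(48329 + ((-19612 + 174168/32755) - 9)) = 1/(48329 + (-642216892/32755 - 9)) = 1/(48329 - 642511687/32755) = 1/(940504708/32755) = 32755/940504708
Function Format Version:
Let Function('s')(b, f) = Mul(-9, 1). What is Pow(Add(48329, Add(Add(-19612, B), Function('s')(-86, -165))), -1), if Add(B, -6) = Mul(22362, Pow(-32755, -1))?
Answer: Rational(32755, 940504708) ≈ 3.4827e-5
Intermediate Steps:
Function('s')(b, f) = -9
B = Rational(174168, 32755) (B = Add(6, Mul(22362, Pow(-32755, -1))) = Add(6, Mul(22362, Rational(-1, 32755))) = Add(6, Rational(-22362, 32755)) = Rational(174168, 32755) ≈ 5.3173)
Pow(Add(48329, Add(Add(-19612, B), Function('s')(-86, -165))), -1) = Pow(Add(48329, Add(Add(-19612, Rational(174168, 32755)), -9)), -1) = Pow(Add(48329, Add(Rational(-642216892, 32755), -9)), -1) = Pow(Add(48329, Rational(-642511687, 32755)), -1) = Pow(Rational(940504708, 32755), -1) = Rational(32755, 940504708)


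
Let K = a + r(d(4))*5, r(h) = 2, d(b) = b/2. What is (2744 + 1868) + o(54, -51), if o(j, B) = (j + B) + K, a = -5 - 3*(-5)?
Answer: 4635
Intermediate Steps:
d(b) = b/2 (d(b) = b*(½) = b/2)
a = 10 (a = -5 + 15 = 10)
K = 20 (K = 10 + 2*5 = 10 + 10 = 20)
o(j, B) = 20 + B + j (o(j, B) = (j + B) + 20 = (B + j) + 20 = 20 + B + j)
(2744 + 1868) + o(54, -51) = (2744 + 1868) + (20 - 51 + 54) = 4612 + 23 = 4635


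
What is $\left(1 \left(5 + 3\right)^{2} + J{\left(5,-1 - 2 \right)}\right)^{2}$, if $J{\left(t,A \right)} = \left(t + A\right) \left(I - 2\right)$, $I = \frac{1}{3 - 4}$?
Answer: $3364$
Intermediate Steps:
$I = -1$ ($I = \frac{1}{-1} = -1$)
$J{\left(t,A \right)} = - 3 A - 3 t$ ($J{\left(t,A \right)} = \left(t + A\right) \left(-1 - 2\right) = \left(A + t\right) \left(-3\right) = - 3 A - 3 t$)
$\left(1 \left(5 + 3\right)^{2} + J{\left(5,-1 - 2 \right)}\right)^{2} = \left(1 \left(5 + 3\right)^{2} - \left(15 + 3 \left(-1 - 2\right)\right)\right)^{2} = \left(1 \cdot 8^{2} - \left(15 + 3 \left(-1 - 2\right)\right)\right)^{2} = \left(1 \cdot 64 - 6\right)^{2} = \left(64 + \left(9 - 15\right)\right)^{2} = \left(64 - 6\right)^{2} = 58^{2} = 3364$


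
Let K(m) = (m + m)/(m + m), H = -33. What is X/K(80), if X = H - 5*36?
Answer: -213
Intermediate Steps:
X = -213 (X = -33 - 5*36 = -33 - 180 = -213)
K(m) = 1 (K(m) = (2*m)/((2*m)) = (2*m)*(1/(2*m)) = 1)
X/K(80) = -213/1 = -213*1 = -213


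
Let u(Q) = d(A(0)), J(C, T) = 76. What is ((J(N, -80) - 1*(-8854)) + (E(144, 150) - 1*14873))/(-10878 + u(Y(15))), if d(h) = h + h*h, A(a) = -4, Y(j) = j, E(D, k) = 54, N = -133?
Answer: 1963/3622 ≈ 0.54197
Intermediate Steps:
d(h) = h + h**2
u(Q) = 12 (u(Q) = -4*(1 - 4) = -4*(-3) = 12)
((J(N, -80) - 1*(-8854)) + (E(144, 150) - 1*14873))/(-10878 + u(Y(15))) = ((76 - 1*(-8854)) + (54 - 1*14873))/(-10878 + 12) = ((76 + 8854) + (54 - 14873))/(-10866) = (8930 - 14819)*(-1/10866) = -5889*(-1/10866) = 1963/3622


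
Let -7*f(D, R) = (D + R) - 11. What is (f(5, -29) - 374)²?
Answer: 136161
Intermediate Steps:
f(D, R) = 11/7 - D/7 - R/7 (f(D, R) = -((D + R) - 11)/7 = -(-11 + D + R)/7 = 11/7 - D/7 - R/7)
(f(5, -29) - 374)² = ((11/7 - ⅐*5 - ⅐*(-29)) - 374)² = ((11/7 - 5/7 + 29/7) - 374)² = (5 - 374)² = (-369)² = 136161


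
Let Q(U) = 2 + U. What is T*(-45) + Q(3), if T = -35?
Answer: 1580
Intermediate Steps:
T*(-45) + Q(3) = -35*(-45) + (2 + 3) = 1575 + 5 = 1580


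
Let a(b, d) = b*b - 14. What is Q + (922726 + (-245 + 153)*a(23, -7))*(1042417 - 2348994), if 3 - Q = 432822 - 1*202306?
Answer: -1143707181155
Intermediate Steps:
a(b, d) = -14 + b² (a(b, d) = b² - 14 = -14 + b²)
Q = -230513 (Q = 3 - (432822 - 1*202306) = 3 - (432822 - 202306) = 3 - 1*230516 = 3 - 230516 = -230513)
Q + (922726 + (-245 + 153)*a(23, -7))*(1042417 - 2348994) = -230513 + (922726 + (-245 + 153)*(-14 + 23²))*(1042417 - 2348994) = -230513 + (922726 - 92*(-14 + 529))*(-1306577) = -230513 + (922726 - 92*515)*(-1306577) = -230513 + (922726 - 47380)*(-1306577) = -230513 + 875346*(-1306577) = -230513 - 1143706950642 = -1143707181155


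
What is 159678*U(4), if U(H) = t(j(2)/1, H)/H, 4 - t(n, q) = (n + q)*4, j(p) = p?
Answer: -798390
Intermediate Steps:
t(n, q) = 4 - 4*n - 4*q (t(n, q) = 4 - (n + q)*4 = 4 - (4*n + 4*q) = 4 + (-4*n - 4*q) = 4 - 4*n - 4*q)
U(H) = (-4 - 4*H)/H (U(H) = (4 - 8/1 - 4*H)/H = (4 - 8 - 4*H)/H = (-4 - 4*H)/H)
159678*U(4) = 159678*(-4 - 4/4) = 159678*(-4 - 4*¼) = 159678*(-4 - 1) = 159678*(-5) = -798390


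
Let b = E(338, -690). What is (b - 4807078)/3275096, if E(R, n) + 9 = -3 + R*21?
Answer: -599999/409387 ≈ -1.4656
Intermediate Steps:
E(R, n) = -12 + 21*R (E(R, n) = -9 + (-3 + R*21) = -9 + (-3 + 21*R) = -12 + 21*R)
b = 7086 (b = -12 + 21*338 = -12 + 7098 = 7086)
(b - 4807078)/3275096 = (7086 - 4807078)/3275096 = -4799992*1/3275096 = -599999/409387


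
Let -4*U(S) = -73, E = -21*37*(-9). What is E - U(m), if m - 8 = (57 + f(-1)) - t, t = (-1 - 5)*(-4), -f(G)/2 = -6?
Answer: 27899/4 ≈ 6974.8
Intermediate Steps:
f(G) = 12 (f(G) = -2*(-6) = 12)
E = 6993 (E = -777*(-9) = 6993)
t = 24 (t = -6*(-4) = 24)
m = 53 (m = 8 + ((57 + 12) - 1*24) = 8 + (69 - 24) = 8 + 45 = 53)
U(S) = 73/4 (U(S) = -¼*(-73) = 73/4)
E - U(m) = 6993 - 1*73/4 = 6993 - 73/4 = 27899/4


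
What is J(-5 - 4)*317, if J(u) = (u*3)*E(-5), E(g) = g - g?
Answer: 0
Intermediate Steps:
E(g) = 0
J(u) = 0 (J(u) = (u*3)*0 = (3*u)*0 = 0)
J(-5 - 4)*317 = 0*317 = 0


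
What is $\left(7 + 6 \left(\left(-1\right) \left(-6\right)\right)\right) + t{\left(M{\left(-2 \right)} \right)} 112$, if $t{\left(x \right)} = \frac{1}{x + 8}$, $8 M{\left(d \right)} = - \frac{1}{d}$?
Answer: $\frac{7339}{129} \approx 56.891$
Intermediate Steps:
$M{\left(d \right)} = - \frac{1}{8 d}$ ($M{\left(d \right)} = \frac{\left(-1\right) \frac{1}{d}}{8} = - \frac{1}{8 d}$)
$t{\left(x \right)} = \frac{1}{8 + x}$
$\left(7 + 6 \left(\left(-1\right) \left(-6\right)\right)\right) + t{\left(M{\left(-2 \right)} \right)} 112 = \left(7 + 6 \left(\left(-1\right) \left(-6\right)\right)\right) + \frac{1}{8 - \frac{1}{8 \left(-2\right)}} 112 = \left(7 + 6 \cdot 6\right) + \frac{1}{8 - - \frac{1}{16}} \cdot 112 = \left(7 + 36\right) + \frac{1}{8 + \frac{1}{16}} \cdot 112 = 43 + \frac{1}{\frac{129}{16}} \cdot 112 = 43 + \frac{16}{129} \cdot 112 = 43 + \frac{1792}{129} = \frac{7339}{129}$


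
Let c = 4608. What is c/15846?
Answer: 768/2641 ≈ 0.29080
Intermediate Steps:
c/15846 = 4608/15846 = 4608*(1/15846) = 768/2641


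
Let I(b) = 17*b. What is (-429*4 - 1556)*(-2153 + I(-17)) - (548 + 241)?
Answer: 7989435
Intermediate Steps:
(-429*4 - 1556)*(-2153 + I(-17)) - (548 + 241) = (-429*4 - 1556)*(-2153 + 17*(-17)) - (548 + 241) = (-1716 - 1556)*(-2153 - 289) - 1*789 = -3272*(-2442) - 789 = 7990224 - 789 = 7989435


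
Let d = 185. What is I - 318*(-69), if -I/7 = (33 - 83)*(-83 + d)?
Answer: 57642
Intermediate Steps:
I = 35700 (I = -7*(33 - 83)*(-83 + 185) = -(-350)*102 = -7*(-5100) = 35700)
I - 318*(-69) = 35700 - 318*(-69) = 35700 + 21942 = 57642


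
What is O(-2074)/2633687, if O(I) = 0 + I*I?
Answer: 4301476/2633687 ≈ 1.6333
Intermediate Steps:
O(I) = I² (O(I) = 0 + I² = I²)
O(-2074)/2633687 = (-2074)²/2633687 = 4301476*(1/2633687) = 4301476/2633687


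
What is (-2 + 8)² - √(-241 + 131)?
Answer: 36 - I*√110 ≈ 36.0 - 10.488*I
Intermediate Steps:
(-2 + 8)² - √(-241 + 131) = 6² - √(-110) = 36 - I*√110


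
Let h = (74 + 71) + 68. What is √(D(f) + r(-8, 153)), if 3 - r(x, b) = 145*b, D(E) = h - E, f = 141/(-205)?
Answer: 4*I*√57701145/205 ≈ 148.22*I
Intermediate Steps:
f = -141/205 (f = 141*(-1/205) = -141/205 ≈ -0.68781)
h = 213 (h = 145 + 68 = 213)
D(E) = 213 - E
r(x, b) = 3 - 145*b
√(D(f) + r(-8, 153)) = √((213 - 1*(-141/205)) + (3 - 145*153)) = √((213 + 141/205) + (3 - 22185)) = √(43806/205 - 22182) = √(-4503504/205) = 4*I*√57701145/205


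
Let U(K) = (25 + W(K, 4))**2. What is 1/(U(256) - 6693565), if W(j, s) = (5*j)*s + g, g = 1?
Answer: 1/19787751 ≈ 5.0536e-8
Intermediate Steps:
W(j, s) = 1 + 5*j*s (W(j, s) = (5*j)*s + 1 = 5*j*s + 1 = 1 + 5*j*s)
U(K) = (26 + 20*K)**2 (U(K) = (25 + (1 + 5*K*4))**2 = (25 + (1 + 20*K))**2 = (26 + 20*K)**2)
1/(U(256) - 6693565) = 1/(4*(13 + 10*256)**2 - 6693565) = 1/(4*(13 + 2560)**2 - 6693565) = 1/(4*2573**2 - 6693565) = 1/(4*6620329 - 6693565) = 1/(26481316 - 6693565) = 1/19787751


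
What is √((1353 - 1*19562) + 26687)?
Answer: 3*√942 ≈ 92.076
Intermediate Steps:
√((1353 - 1*19562) + 26687) = √((1353 - 19562) + 26687) = √(-18209 + 26687) = √8478 = 3*√942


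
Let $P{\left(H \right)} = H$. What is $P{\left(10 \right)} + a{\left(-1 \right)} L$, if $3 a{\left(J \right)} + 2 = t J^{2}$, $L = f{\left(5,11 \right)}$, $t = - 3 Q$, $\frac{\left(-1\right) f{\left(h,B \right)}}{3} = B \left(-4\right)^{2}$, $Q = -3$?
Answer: $-1222$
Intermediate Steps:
$f{\left(h,B \right)} = - 48 B$ ($f{\left(h,B \right)} = - 3 B \left(-4\right)^{2} = - 3 B 16 = - 3 \cdot 16 B = - 48 B$)
$t = 9$ ($t = \left(-3\right) \left(-3\right) = 9$)
$L = -528$ ($L = \left(-48\right) 11 = -528$)
$a{\left(J \right)} = - \frac{2}{3} + 3 J^{2}$ ($a{\left(J \right)} = - \frac{2}{3} + \frac{9 J^{2}}{3} = - \frac{2}{3} + 3 J^{2}$)
$P{\left(10 \right)} + a{\left(-1 \right)} L = 10 + \left(- \frac{2}{3} + 3 \left(-1\right)^{2}\right) \left(-528\right) = 10 + \left(- \frac{2}{3} + 3 \cdot 1\right) \left(-528\right) = 10 + \left(- \frac{2}{3} + 3\right) \left(-528\right) = 10 + \frac{7}{3} \left(-528\right) = 10 - 1232 = -1222$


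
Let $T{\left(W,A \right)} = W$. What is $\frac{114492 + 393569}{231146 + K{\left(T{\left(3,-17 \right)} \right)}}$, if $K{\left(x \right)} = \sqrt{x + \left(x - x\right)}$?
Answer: $\frac{117436267906}{53428473313} - \frac{508061 \sqrt{3}}{53428473313} \approx 2.198$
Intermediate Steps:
$K{\left(x \right)} = \sqrt{x}$ ($K{\left(x \right)} = \sqrt{x + 0} = \sqrt{x}$)
$\frac{114492 + 393569}{231146 + K{\left(T{\left(3,-17 \right)} \right)}} = \frac{114492 + 393569}{231146 + \sqrt{3}} = \frac{508061}{231146 + \sqrt{3}}$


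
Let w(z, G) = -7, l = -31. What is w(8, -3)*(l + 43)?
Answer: -84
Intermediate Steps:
w(8, -3)*(l + 43) = -7*(-31 + 43) = -7*12 = -84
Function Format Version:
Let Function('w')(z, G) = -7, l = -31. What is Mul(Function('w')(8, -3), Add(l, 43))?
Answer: -84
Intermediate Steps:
Mul(Function('w')(8, -3), Add(l, 43)) = Mul(-7, Add(-31, 43)) = Mul(-7, 12) = -84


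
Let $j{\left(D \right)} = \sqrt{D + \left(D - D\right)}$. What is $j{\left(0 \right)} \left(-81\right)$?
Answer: $0$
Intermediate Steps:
$j{\left(D \right)} = \sqrt{D}$ ($j{\left(D \right)} = \sqrt{D + 0} = \sqrt{D}$)
$j{\left(0 \right)} \left(-81\right) = \sqrt{0} \left(-81\right) = 0 \left(-81\right) = 0$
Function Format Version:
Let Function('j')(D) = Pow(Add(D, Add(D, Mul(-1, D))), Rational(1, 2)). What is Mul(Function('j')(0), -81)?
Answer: 0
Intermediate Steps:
Function('j')(D) = Pow(D, Rational(1, 2)) (Function('j')(D) = Pow(Add(D, 0), Rational(1, 2)) = Pow(D, Rational(1, 2)))
Mul(Function('j')(0), -81) = Mul(Pow(0, Rational(1, 2)), -81) = Mul(0, -81) = 0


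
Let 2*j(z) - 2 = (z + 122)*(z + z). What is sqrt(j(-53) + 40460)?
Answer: 2*sqrt(9201) ≈ 191.84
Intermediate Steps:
j(z) = 1 + z*(122 + z) (j(z) = 1 + ((z + 122)*(z + z))/2 = 1 + ((122 + z)*(2*z))/2 = 1 + (2*z*(122 + z))/2 = 1 + z*(122 + z))
sqrt(j(-53) + 40460) = sqrt((1 + (-53)**2 + 122*(-53)) + 40460) = sqrt((1 + 2809 - 6466) + 40460) = sqrt(-3656 + 40460) = sqrt(36804) = 2*sqrt(9201)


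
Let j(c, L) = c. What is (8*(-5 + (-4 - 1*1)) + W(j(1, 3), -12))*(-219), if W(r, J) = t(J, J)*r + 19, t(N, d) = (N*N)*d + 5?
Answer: 390696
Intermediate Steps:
t(N, d) = 5 + d*N² (t(N, d) = N²*d + 5 = d*N² + 5 = 5 + d*N²)
W(r, J) = 19 + r*(5 + J³) (W(r, J) = (5 + J*J²)*r + 19 = (5 + J³)*r + 19 = r*(5 + J³) + 19 = 19 + r*(5 + J³))
(8*(-5 + (-4 - 1*1)) + W(j(1, 3), -12))*(-219) = (8*(-5 + (-4 - 1*1)) + (19 + 1*(5 + (-12)³)))*(-219) = (8*(-5 + (-4 - 1)) + (19 + 1*(5 - 1728)))*(-219) = (8*(-5 - 5) + (19 + 1*(-1723)))*(-219) = (8*(-10) + (19 - 1723))*(-219) = (-80 - 1704)*(-219) = -1784*(-219) = 390696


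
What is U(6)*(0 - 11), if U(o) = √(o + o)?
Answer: -22*√3 ≈ -38.105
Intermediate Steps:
U(o) = √2*√o (U(o) = √(2*o) = √2*√o)
U(6)*(0 - 11) = (√2*√6)*(0 - 11) = (2*√3)*(-11) = -22*√3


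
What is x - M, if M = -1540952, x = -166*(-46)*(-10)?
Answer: 1464592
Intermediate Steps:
x = -76360 (x = 7636*(-10) = -76360)
x - M = -76360 - 1*(-1540952) = -76360 + 1540952 = 1464592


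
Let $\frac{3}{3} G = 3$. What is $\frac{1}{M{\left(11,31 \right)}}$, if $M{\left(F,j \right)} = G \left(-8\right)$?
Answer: $- \frac{1}{24} \approx -0.041667$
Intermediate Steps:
$G = 3$
$M{\left(F,j \right)} = -24$ ($M{\left(F,j \right)} = 3 \left(-8\right) = -24$)
$\frac{1}{M{\left(11,31 \right)}} = \frac{1}{-24} = - \frac{1}{24}$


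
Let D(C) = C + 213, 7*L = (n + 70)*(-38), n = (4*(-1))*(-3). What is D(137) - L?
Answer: 5566/7 ≈ 795.14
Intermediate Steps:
n = 12 (n = -4*(-3) = 12)
L = -3116/7 (L = ((12 + 70)*(-38))/7 = (82*(-38))/7 = (1/7)*(-3116) = -3116/7 ≈ -445.14)
D(C) = 213 + C
D(137) - L = (213 + 137) - 1*(-3116/7) = 350 + 3116/7 = 5566/7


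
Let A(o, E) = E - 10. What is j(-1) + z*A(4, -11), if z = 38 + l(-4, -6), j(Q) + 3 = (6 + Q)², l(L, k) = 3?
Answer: -839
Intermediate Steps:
A(o, E) = -10 + E
j(Q) = -3 + (6 + Q)²
z = 41 (z = 38 + 3 = 41)
j(-1) + z*A(4, -11) = (-3 + (6 - 1)²) + 41*(-10 - 11) = (-3 + 5²) + 41*(-21) = (-3 + 25) - 861 = 22 - 861 = -839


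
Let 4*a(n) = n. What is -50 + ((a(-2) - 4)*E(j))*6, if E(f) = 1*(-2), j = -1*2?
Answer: 4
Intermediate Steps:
a(n) = n/4
j = -2
E(f) = -2
-50 + ((a(-2) - 4)*E(j))*6 = -50 + (((¼)*(-2) - 4)*(-2))*6 = -50 + ((-½ - 4)*(-2))*6 = -50 - 9/2*(-2)*6 = -50 + 9*6 = -50 + 54 = 4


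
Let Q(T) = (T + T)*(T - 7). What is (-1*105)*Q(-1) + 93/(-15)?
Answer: -8431/5 ≈ -1686.2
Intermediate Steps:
Q(T) = 2*T*(-7 + T) (Q(T) = (2*T)*(-7 + T) = 2*T*(-7 + T))
(-1*105)*Q(-1) + 93/(-15) = (-1*105)*(2*(-1)*(-7 - 1)) + 93/(-15) = -210*(-1)*(-8) + 93*(-1/15) = -105*16 - 31/5 = -1680 - 31/5 = -8431/5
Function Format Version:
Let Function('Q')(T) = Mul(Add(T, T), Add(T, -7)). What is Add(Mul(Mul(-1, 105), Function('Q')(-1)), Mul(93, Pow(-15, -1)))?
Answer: Rational(-8431, 5) ≈ -1686.2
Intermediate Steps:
Function('Q')(T) = Mul(2, T, Add(-7, T)) (Function('Q')(T) = Mul(Mul(2, T), Add(-7, T)) = Mul(2, T, Add(-7, T)))
Add(Mul(Mul(-1, 105), Function('Q')(-1)), Mul(93, Pow(-15, -1))) = Add(Mul(Mul(-1, 105), Mul(2, -1, Add(-7, -1))), Mul(93, Pow(-15, -1))) = Add(Mul(-105, Mul(2, -1, -8)), Mul(93, Rational(-1, 15))) = Add(Mul(-105, 16), Rational(-31, 5)) = Add(-1680, Rational(-31, 5)) = Rational(-8431, 5)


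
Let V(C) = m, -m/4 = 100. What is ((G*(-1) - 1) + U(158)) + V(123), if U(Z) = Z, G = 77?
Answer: -320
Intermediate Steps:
m = -400 (m = -4*100 = -400)
V(C) = -400
((G*(-1) - 1) + U(158)) + V(123) = ((77*(-1) - 1) + 158) - 400 = ((-77 - 1) + 158) - 400 = (-78 + 158) - 400 = 80 - 400 = -320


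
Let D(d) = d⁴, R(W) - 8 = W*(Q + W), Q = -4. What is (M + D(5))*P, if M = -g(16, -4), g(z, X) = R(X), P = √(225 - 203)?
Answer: 585*√22 ≈ 2743.9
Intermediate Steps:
P = √22 ≈ 4.6904
R(W) = 8 + W*(-4 + W)
g(z, X) = 8 + X² - 4*X
M = -40 (M = -(8 + (-4)² - 4*(-4)) = -(8 + 16 + 16) = -1*40 = -40)
(M + D(5))*P = (-40 + 5⁴)*√22 = (-40 + 625)*√22 = 585*√22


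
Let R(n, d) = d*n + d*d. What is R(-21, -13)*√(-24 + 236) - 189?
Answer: -189 + 884*√53 ≈ 6246.6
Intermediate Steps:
R(n, d) = d² + d*n (R(n, d) = d*n + d² = d² + d*n)
R(-21, -13)*√(-24 + 236) - 189 = (-13*(-13 - 21))*√(-24 + 236) - 189 = (-13*(-34))*√212 - 189 = 442*(2*√53) - 189 = 884*√53 - 189 = -189 + 884*√53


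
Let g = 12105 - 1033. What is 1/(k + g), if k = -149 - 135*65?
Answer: 1/2148 ≈ 0.00046555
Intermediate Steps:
g = 11072
k = -8924 (k = -149 - 8775 = -8924)
1/(k + g) = 1/(-8924 + 11072) = 1/2148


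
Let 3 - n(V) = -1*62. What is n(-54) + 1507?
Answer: 1572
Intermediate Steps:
n(V) = 65 (n(V) = 3 - (-1)*62 = 3 - 1*(-62) = 3 + 62 = 65)
n(-54) + 1507 = 65 + 1507 = 1572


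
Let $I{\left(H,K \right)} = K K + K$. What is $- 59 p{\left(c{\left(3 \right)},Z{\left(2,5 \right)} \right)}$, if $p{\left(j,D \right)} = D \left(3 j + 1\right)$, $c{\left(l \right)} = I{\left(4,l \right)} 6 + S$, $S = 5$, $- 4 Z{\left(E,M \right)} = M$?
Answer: $17110$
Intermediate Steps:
$Z{\left(E,M \right)} = - \frac{M}{4}$
$I{\left(H,K \right)} = K + K^{2}$ ($I{\left(H,K \right)} = K^{2} + K = K + K^{2}$)
$c{\left(l \right)} = 5 + 6 l \left(1 + l\right)$ ($c{\left(l \right)} = l \left(1 + l\right) 6 + 5 = 6 l \left(1 + l\right) + 5 = 5 + 6 l \left(1 + l\right)$)
$p{\left(j,D \right)} = D \left(1 + 3 j\right)$
$- 59 p{\left(c{\left(3 \right)},Z{\left(2,5 \right)} \right)} = - 59 \left(- \frac{1}{4}\right) 5 \left(1 + 3 \left(5 + 6 \cdot 3 \left(1 + 3\right)\right)\right) = - 59 \left(- \frac{5 \left(1 + 3 \left(5 + 6 \cdot 3 \cdot 4\right)\right)}{4}\right) = - 59 \left(- \frac{5 \left(1 + 3 \left(5 + 72\right)\right)}{4}\right) = - 59 \left(- \frac{5 \left(1 + 3 \cdot 77\right)}{4}\right) = - 59 \left(- \frac{5 \left(1 + 231\right)}{4}\right) = - 59 \left(\left(- \frac{5}{4}\right) 232\right) = \left(-59\right) \left(-290\right) = 17110$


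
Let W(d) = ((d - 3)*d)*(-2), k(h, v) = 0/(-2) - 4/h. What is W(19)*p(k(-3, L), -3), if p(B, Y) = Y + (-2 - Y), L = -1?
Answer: 1216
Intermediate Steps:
k(h, v) = -4/h (k(h, v) = 0*(-½) - 4/h = 0 - 4/h = -4/h)
W(d) = -2*d*(-3 + d) (W(d) = ((-3 + d)*d)*(-2) = (d*(-3 + d))*(-2) = -2*d*(-3 + d))
p(B, Y) = -2
W(19)*p(k(-3, L), -3) = (2*19*(3 - 1*19))*(-2) = (2*19*(3 - 19))*(-2) = (2*19*(-16))*(-2) = -608*(-2) = 1216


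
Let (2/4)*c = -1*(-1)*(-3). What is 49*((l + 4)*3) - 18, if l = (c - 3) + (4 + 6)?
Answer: 717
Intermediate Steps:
c = -6 (c = 2*(-1*(-1)*(-3)) = 2*(1*(-3)) = 2*(-3) = -6)
l = 1 (l = (-6 - 3) + (4 + 6) = -9 + 10 = 1)
49*((l + 4)*3) - 18 = 49*((1 + 4)*3) - 18 = 49*(5*3) - 18 = 49*15 - 18 = 735 - 18 = 717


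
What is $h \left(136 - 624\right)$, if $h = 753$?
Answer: $-367464$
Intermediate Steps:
$h \left(136 - 624\right) = 753 \left(136 - 624\right) = 753 \left(-488\right) = -367464$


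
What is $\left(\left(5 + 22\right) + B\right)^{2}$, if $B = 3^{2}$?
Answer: $1296$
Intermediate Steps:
$B = 9$
$\left(\left(5 + 22\right) + B\right)^{2} = \left(\left(5 + 22\right) + 9\right)^{2} = \left(27 + 9\right)^{2} = 36^{2} = 1296$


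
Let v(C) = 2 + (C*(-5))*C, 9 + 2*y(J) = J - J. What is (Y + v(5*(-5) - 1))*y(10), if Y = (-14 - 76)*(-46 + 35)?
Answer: 10746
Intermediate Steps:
Y = 990 (Y = -90*(-11) = 990)
y(J) = -9/2 (y(J) = -9/2 + (J - J)/2 = -9/2 + (1/2)*0 = -9/2 + 0 = -9/2)
v(C) = 2 - 5*C**2 (v(C) = 2 + (-5*C)*C = 2 - 5*C**2)
(Y + v(5*(-5) - 1))*y(10) = (990 + (2 - 5*(5*(-5) - 1)**2))*(-9/2) = (990 + (2 - 5*(-25 - 1)**2))*(-9/2) = (990 + (2 - 5*(-26)**2))*(-9/2) = (990 + (2 - 5*676))*(-9/2) = (990 + (2 - 3380))*(-9/2) = (990 - 3378)*(-9/2) = -2388*(-9/2) = 10746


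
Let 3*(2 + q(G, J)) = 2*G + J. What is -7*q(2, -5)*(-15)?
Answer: -245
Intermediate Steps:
q(G, J) = -2 + J/3 + 2*G/3 (q(G, J) = -2 + (2*G + J)/3 = -2 + (J + 2*G)/3 = -2 + (J/3 + 2*G/3) = -2 + J/3 + 2*G/3)
-7*q(2, -5)*(-15) = -7*(-2 + (⅓)*(-5) + (⅔)*2)*(-15) = -7*(-2 - 5/3 + 4/3)*(-15) = -7*(-7/3)*(-15) = (49/3)*(-15) = -245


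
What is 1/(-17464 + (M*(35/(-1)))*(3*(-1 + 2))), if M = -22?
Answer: -1/15154 ≈ -6.5989e-5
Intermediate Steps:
1/(-17464 + (M*(35/(-1)))*(3*(-1 + 2))) = 1/(-17464 + (-770/(-1))*(3*(-1 + 2))) = 1/(-17464 + (-770*(-1))*(3*1)) = 1/(-17464 - 22*(-35)*3) = 1/(-17464 + 770*3) = 1/(-17464 + 2310) = 1/(-15154) = -1/15154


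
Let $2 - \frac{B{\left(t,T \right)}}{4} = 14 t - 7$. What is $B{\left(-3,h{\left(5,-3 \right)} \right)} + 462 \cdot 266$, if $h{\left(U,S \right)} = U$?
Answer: $123096$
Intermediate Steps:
$B{\left(t,T \right)} = 36 - 56 t$ ($B{\left(t,T \right)} = 8 - 4 \left(14 t - 7\right) = 8 - 4 \left(-7 + 14 t\right) = 8 - \left(-28 + 56 t\right) = 36 - 56 t$)
$B{\left(-3,h{\left(5,-3 \right)} \right)} + 462 \cdot 266 = \left(36 - -168\right) + 462 \cdot 266 = \left(36 + 168\right) + 122892 = 204 + 122892 = 123096$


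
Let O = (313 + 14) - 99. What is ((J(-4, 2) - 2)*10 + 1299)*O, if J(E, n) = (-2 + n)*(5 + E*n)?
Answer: 291612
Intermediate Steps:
O = 228 (O = 327 - 99 = 228)
((J(-4, 2) - 2)*10 + 1299)*O = (((-10 + 5*2 - 4*2² - 2*(-4)*2) - 2)*10 + 1299)*228 = (((-10 + 10 - 4*4 + 16) - 2)*10 + 1299)*228 = (((-10 + 10 - 16 + 16) - 2)*10 + 1299)*228 = ((0 - 2)*10 + 1299)*228 = (-2*10 + 1299)*228 = (-20 + 1299)*228 = 1279*228 = 291612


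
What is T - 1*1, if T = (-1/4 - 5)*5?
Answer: -109/4 ≈ -27.250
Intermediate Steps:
T = -105/4 (T = (-1*¼ - 5)*5 = (-¼ - 5)*5 = -21/4*5 = -105/4 ≈ -26.250)
T - 1*1 = -105/4 - 1*1 = -105/4 - 1 = -109/4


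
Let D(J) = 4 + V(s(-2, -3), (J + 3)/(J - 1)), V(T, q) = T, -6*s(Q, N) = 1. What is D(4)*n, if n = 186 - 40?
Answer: 1679/3 ≈ 559.67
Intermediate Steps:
s(Q, N) = -⅙ (s(Q, N) = -⅙*1 = -⅙)
n = 146
D(J) = 23/6 (D(J) = 4 - ⅙ = 23/6)
D(4)*n = (23/6)*146 = 1679/3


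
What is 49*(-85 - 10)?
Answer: -4655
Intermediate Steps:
49*(-85 - 10) = 49*(-95) = -4655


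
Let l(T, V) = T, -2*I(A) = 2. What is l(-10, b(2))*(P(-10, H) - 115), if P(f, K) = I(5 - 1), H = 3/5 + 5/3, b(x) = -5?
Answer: 1160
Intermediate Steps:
I(A) = -1 (I(A) = -½*2 = -1)
H = 34/15 (H = 3*(⅕) + 5*(⅓) = ⅗ + 5/3 = 34/15 ≈ 2.2667)
P(f, K) = -1
l(-10, b(2))*(P(-10, H) - 115) = -10*(-1 - 115) = -10*(-116) = 1160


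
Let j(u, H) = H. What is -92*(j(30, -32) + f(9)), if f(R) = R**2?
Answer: -4508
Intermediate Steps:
-92*(j(30, -32) + f(9)) = -92*(-32 + 9**2) = -92*(-32 + 81) = -92*49 = -4508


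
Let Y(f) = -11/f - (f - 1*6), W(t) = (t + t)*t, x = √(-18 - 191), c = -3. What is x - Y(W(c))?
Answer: 227/18 + I*√209 ≈ 12.611 + 14.457*I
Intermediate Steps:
x = I*√209 (x = √(-209) = I*√209 ≈ 14.457*I)
W(t) = 2*t² (W(t) = (2*t)*t = 2*t²)
Y(f) = 6 - f - 11/f (Y(f) = -11/f - (f - 6) = -11/f - (-6 + f) = -11/f + (6 - f) = 6 - f - 11/f)
x - Y(W(c)) = I*√209 - (6 - 2*(-3)² - 11/(2*(-3)²)) = I*√209 - (6 - 2*9 - 11/(2*9)) = I*√209 - (6 - 1*18 - 11/18) = I*√209 - (6 - 18 - 11*1/18) = I*√209 - (6 - 18 - 11/18) = I*√209 - 1*(-227/18) = I*√209 + 227/18 = 227/18 + I*√209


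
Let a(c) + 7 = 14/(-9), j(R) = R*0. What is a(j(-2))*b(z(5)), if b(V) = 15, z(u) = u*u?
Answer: -385/3 ≈ -128.33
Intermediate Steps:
z(u) = u²
j(R) = 0
a(c) = -77/9 (a(c) = -7 + 14/(-9) = -7 + 14*(-⅑) = -7 - 14/9 = -77/9)
a(j(-2))*b(z(5)) = -77/9*15 = -385/3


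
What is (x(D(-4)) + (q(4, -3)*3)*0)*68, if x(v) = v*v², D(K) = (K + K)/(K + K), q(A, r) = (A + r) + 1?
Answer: 68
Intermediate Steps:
q(A, r) = 1 + A + r
D(K) = 1 (D(K) = (2*K)/((2*K)) = (2*K)*(1/(2*K)) = 1)
x(v) = v³
(x(D(-4)) + (q(4, -3)*3)*0)*68 = (1³ + ((1 + 4 - 3)*3)*0)*68 = (1 + (2*3)*0)*68 = (1 + 6*0)*68 = (1 + 0)*68 = 1*68 = 68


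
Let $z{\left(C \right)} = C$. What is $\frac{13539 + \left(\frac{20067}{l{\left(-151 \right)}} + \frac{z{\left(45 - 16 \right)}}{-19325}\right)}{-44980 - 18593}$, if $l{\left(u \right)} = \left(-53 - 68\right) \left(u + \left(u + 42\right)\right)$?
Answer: $- \frac{1646323649587}{7730025431700} \approx -0.21298$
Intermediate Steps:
$l{\left(u \right)} = -5082 - 242 u$ ($l{\left(u \right)} = - 121 \left(u + \left(42 + u\right)\right) = - 121 \left(42 + 2 u\right) = -5082 - 242 u$)
$\frac{13539 + \left(\frac{20067}{l{\left(-151 \right)}} + \frac{z{\left(45 - 16 \right)}}{-19325}\right)}{-44980 - 18593} = \frac{13539 + \left(\frac{20067}{-5082 - -36542} + \frac{45 - 16}{-19325}\right)}{-44980 - 18593} = \frac{13539 + \left(\frac{20067}{-5082 + 36542} + 29 \left(- \frac{1}{19325}\right)\right)}{-63573} = \left(13539 - \left(\frac{29}{19325} - \frac{20067}{31460}\right)\right) \left(- \frac{1}{63573}\right) = \left(13539 + \left(20067 \cdot \frac{1}{31460} - \frac{29}{19325}\right)\right) \left(- \frac{1}{63573}\right) = \left(13539 + \left(\frac{20067}{31460} - \frac{29}{19325}\right)\right) \left(- \frac{1}{63573}\right) = \left(13539 + \frac{77376487}{121592900}\right) \left(- \frac{1}{63573}\right) = \frac{1646323649587}{121592900} \left(- \frac{1}{63573}\right) = - \frac{1646323649587}{7730025431700}$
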